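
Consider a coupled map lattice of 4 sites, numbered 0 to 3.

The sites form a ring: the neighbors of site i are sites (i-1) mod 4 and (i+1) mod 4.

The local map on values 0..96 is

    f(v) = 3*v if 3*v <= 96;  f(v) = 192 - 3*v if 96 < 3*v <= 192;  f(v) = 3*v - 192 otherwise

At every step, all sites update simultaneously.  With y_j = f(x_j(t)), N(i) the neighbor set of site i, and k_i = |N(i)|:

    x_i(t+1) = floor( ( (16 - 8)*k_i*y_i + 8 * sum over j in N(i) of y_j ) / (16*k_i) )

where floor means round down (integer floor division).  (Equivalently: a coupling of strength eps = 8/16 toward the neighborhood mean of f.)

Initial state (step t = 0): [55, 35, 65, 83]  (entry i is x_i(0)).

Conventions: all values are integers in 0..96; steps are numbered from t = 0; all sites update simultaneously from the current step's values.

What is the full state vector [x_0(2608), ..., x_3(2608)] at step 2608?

Simulating step by step:
t=0: [55, 35, 65, 83]
t=1: [49, 51, 37, 36]
t=2: [53, 51, 71, 73]
t=3: [33, 33, 27, 27]
t=4: [90, 90, 84, 84]
t=5: [73, 73, 64, 64]
t=6: [20, 20, 6, 6]
t=7: [49, 49, 28, 28]
t=8: [54, 54, 74, 74]
t=9: [30, 30, 30, 30]
t=10: [90, 90, 90, 90]
t=11: [78, 78, 78, 78]
t=12: [42, 42, 42, 42]
t=13: [66, 66, 66, 66]
t=14: [6, 6, 6, 6]
t=15: [18, 18, 18, 18]
t=16: [54, 54, 54, 54]
t=17: [30, 30, 30, 30]

Answer: [54, 54, 54, 54]
Key observation: The state at step 9, [30, 30, 30, 30], reappears at step 17: the system is in a cycle of period 8 from step 9 on.  Therefore the state at step 2608 equals the state at step 9 + ((2608 - 9) mod 8) = 16, which is [54, 54, 54, 54].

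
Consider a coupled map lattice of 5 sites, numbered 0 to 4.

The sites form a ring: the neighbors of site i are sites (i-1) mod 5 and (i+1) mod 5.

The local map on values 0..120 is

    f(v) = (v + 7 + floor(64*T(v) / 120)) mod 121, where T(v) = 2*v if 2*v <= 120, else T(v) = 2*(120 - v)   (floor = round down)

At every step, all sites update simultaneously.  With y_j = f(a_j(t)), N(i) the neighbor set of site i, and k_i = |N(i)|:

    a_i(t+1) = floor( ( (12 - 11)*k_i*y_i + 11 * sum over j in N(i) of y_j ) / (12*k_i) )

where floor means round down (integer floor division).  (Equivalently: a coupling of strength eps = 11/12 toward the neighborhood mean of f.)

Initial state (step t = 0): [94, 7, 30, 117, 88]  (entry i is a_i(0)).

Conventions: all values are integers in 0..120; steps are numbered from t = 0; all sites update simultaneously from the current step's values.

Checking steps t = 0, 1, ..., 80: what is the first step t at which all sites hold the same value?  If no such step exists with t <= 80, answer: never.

Simulating step by step:
t=0: [94, 7, 30, 117, 88]  (not all equal)
t=1: [13, 36, 18, 35, 6]  (not all equal)
t=2: [48, 42, 77, 35, 52]  (not all equal)
t=3: [103, 60, 79, 62, 94]  (not all equal)
t=4: [8, 7, 9, 7, 7]  (not all equal)
t=5: [21, 23, 21, 22, 21]  (not all equal)
t=6: [51, 50, 52, 50, 50]  (not all equal)
t=7: [110, 112, 110, 111, 110]  (not all equal)
t=8: [6, 6, 6, 6, 6]  (all equal)

Answer: 8
Key observation: Synchronization is absorbing here: once all sites are equal they stay equal, and step 8 is the first all-equal step.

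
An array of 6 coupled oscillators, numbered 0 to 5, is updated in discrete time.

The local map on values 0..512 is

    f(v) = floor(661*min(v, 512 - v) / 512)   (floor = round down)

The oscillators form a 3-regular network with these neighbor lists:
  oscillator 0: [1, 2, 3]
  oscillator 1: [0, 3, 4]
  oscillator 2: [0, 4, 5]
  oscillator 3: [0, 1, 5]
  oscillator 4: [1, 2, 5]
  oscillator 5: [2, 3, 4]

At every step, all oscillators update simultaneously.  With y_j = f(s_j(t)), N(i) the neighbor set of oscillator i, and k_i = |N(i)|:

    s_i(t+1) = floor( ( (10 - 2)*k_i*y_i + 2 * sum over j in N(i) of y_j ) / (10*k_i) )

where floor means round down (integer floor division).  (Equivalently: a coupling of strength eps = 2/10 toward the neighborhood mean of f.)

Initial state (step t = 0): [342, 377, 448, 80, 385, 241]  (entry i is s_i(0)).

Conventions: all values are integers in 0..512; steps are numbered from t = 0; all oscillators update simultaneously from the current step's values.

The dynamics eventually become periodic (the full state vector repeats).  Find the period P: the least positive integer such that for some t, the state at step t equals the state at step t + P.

Simulating step by step:
t=0: [342, 377, 448, 80, 385, 241]
t=1: [199, 171, 111, 129, 168, 272]
t=2: [240, 218, 166, 185, 217, 282]
t=3: [296, 279, 230, 249, 276, 285]
t=4: [283, 300, 295, 314, 302, 295]
t=5: [289, 273, 280, 260, 272, 277]
t=6: [291, 307, 299, 319, 307, 304]
t=7: [280, 264, 273, 253, 264, 266]
t=8: [302, 319, 308, 323, 319, 317]
t=9: [267, 250, 261, 246, 250, 251]
t=10: [317, 321, 323, 317, 322, 323]
t=11: [250, 246, 244, 250, 244, 244]
t=12: [321, 317, 315, 321, 315, 315]
t=13: [246, 250, 253, 246, 253, 253]
t=14: [317, 321, 325, 317, 325, 325]
t=15: [250, 246, 241, 250, 241, 241]
t=16: [320, 317, 311, 320, 311, 311]
t=17: [248, 251, 258, 248, 258, 258]
t=18: [320, 323, 326, 320, 326, 326]
t=19: [246, 244, 240, 246, 240, 240]
t=20: [316, 314, 309, 316, 309, 309]
t=21: [253, 255, 261, 253, 261, 261]
t=22: [326, 328, 324, 326, 324, 324]
t=23: [239, 237, 241, 239, 241, 241]
t=24: [308, 305, 310, 308, 310, 310]
t=25: [263, 266, 260, 263, 260, 260]
t=26: [321, 318, 324, 321, 324, 324]
t=27: [246, 248, 242, 246, 242, 242]
t=28: [316, 319, 312, 316, 312, 312]
t=29: [253, 250, 257, 253, 257, 257]
t=30: [325, 323, 328, 325, 328, 328]
t=31: [240, 243, 237, 240, 237, 237]
t=32: [309, 311, 305, 309, 305, 305]
t=33: [262, 259, 266, 262, 266, 266]
t=34: [321, 324, 317, 321, 317, 317]
t=35: [246, 243, 250, 246, 250, 250]
t=36: [317, 314, 321, 317, 321, 321]
t=37: [250, 253, 246, 250, 246, 246]
t=38: [321, 324, 317, 321, 317, 317]

Answer: 4
Key observation: The state at step 34, [321, 324, 317, 321, 317, 317], reappears at step 38 — and no state repeats earlier — so the cycle the system enters has period 4.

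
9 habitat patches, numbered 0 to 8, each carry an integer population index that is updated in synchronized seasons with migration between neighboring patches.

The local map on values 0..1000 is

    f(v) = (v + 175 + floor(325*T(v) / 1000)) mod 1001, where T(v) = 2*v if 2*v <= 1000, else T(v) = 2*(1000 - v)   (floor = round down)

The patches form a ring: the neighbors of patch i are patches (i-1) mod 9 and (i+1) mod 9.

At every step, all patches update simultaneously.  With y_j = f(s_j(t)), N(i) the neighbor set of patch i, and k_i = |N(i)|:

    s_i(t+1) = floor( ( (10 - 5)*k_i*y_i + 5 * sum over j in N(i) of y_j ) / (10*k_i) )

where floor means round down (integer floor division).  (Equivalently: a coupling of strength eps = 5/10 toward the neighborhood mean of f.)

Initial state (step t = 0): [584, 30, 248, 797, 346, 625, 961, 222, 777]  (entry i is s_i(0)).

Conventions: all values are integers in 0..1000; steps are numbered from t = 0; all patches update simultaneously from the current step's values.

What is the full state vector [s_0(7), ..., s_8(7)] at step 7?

Answer: [620, 713, 495, 321, 266, 350, 388, 185, 233]

Derivation:
t=0: [584, 30, 248, 797, 346, 625, 961, 222, 777]
t=1: [93, 265, 373, 383, 408, 247, 225, 334, 189]
t=2: [438, 585, 749, 812, 771, 639, 600, 621, 506]
t=3: [455, 259, 77, 98, 85, 55, 39, 29, 235]
t=4: [753, 607, 385, 322, 307, 271, 241, 311, 567]
t=5: [58, 242, 590, 725, 672, 624, 613, 492, 204]
t=6: [406, 362, 177, 60, 59, 45, 276, 630, 569]
t=7: [620, 713, 495, 321, 266, 350, 388, 185, 233]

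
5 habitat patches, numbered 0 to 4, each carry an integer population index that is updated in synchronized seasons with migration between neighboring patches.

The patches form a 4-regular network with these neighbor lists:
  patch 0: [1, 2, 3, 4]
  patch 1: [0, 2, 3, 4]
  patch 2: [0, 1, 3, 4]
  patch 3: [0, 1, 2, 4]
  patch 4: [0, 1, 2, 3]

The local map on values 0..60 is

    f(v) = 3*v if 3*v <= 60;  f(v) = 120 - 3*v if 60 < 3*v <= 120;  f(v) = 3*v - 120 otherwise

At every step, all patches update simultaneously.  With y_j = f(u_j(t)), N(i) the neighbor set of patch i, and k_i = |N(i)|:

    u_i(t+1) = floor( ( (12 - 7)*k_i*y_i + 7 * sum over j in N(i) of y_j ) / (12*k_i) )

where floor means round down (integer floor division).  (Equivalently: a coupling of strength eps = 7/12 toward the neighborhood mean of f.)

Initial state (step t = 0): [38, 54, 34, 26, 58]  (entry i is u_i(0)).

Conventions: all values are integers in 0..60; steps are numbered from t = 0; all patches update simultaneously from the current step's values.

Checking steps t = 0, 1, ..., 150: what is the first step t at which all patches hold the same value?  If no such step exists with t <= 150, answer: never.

Answer: never
Key observation: The state at step 14 reappears at step 18 — the system is in a cycle of period 4 from step 14 on.  No step 0..18 is synchronized, and the cycle repeats forever, so no step up to 150 (or ever) has all patches equal.

Derivation:
t=0: [38, 54, 34, 26, 58]  (not all equal)
t=1: [25, 35, 28, 35, 38]  (not all equal)
t=2: [29, 21, 26, 21, 18]  (not all equal)
t=3: [44, 50, 46, 50, 50]  (not all equal)
t=4: [20, 25, 22, 25, 25]  (not all equal)
t=5: [52, 48, 50, 48, 48]  (not all equal)
t=6: [29, 26, 28, 26, 26]  (not all equal)
t=7: [37, 39, 38, 39, 39]  (not all equal)
t=8: [5, 4, 5, 4, 4]  (not all equal)
t=9: [13, 12, 13, 12, 12]  (not all equal)
t=10: [37, 36, 37, 36, 36]  (not all equal)
t=11: [10, 11, 10, 11, 11]  (not all equal)
t=12: [31, 32, 31, 32, 32]  (not all equal)
t=13: [25, 24, 25, 24, 24]  (not all equal)
t=14: [46, 47, 46, 47, 47]  (not all equal)
t=15: [19, 20, 19, 20, 20]  (not all equal)
t=16: [58, 59, 58, 59, 59]  (not all equal)
t=17: [55, 56, 55, 56, 56]  (not all equal)
t=18: [46, 47, 46, 47, 47]  (not all equal)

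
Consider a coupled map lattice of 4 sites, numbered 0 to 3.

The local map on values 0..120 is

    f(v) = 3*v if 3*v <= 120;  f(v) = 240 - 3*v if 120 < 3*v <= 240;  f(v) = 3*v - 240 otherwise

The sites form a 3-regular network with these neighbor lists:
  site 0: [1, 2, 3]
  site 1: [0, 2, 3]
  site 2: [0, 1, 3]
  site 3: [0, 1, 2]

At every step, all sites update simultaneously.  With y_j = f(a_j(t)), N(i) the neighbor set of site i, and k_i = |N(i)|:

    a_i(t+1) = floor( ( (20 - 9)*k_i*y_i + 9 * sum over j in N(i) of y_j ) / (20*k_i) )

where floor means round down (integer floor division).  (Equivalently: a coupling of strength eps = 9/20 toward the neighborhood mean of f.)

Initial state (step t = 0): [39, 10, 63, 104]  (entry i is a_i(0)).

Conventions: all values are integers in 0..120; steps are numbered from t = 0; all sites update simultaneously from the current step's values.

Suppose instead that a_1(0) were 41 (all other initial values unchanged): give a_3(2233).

Answer: a_3(2233) = 2
Key observation: The state at step 15, [27, 27, 29, 26], reappears at step 19: the system is in a cycle of period 4 from step 15 on.  Therefore the state at step 2233 equals the state at step 15 + ((2233 - 15) mod 4) = 17, which is [3, 3, 5, 2].

Derivation:
t=0: [39, 41, 63, 104]
t=1: [100, 100, 73, 82]
t=2: [46, 46, 30, 24]
t=3: [95, 95, 90, 83]
t=4: [37, 37, 31, 22]
t=5: [101, 101, 94, 83]
t=6: [51, 51, 43, 30]
t=7: [91, 91, 100, 92]
t=8: [37, 37, 48, 38]
t=9: [109, 109, 103, 110]
t=10: [84, 84, 77, 85]
t=11: [12, 12, 10, 13]
t=12: [35, 35, 33, 36]
t=13: [104, 104, 102, 105]
t=14: [71, 71, 69, 72]
t=15: [27, 27, 29, 26]
t=16: [81, 81, 83, 80]
t=17: [3, 3, 5, 2]
t=18: [9, 9, 11, 8]
t=19: [27, 27, 29, 26]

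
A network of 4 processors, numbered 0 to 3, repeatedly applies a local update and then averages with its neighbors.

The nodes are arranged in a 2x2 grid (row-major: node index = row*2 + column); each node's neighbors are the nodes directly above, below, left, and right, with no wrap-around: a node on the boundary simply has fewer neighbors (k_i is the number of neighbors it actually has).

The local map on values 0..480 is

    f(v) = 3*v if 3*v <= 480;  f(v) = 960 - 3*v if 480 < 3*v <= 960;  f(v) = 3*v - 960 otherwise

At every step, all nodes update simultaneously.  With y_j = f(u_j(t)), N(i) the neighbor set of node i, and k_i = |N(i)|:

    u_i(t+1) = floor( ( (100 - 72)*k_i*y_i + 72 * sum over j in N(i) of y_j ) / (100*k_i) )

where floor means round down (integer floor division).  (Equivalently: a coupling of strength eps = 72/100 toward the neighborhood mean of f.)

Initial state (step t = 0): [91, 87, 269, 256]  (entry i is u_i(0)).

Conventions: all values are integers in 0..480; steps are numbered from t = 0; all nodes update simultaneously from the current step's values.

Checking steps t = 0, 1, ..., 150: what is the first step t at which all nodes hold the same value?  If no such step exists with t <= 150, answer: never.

Answer: 38
Key observation: Synchronization is absorbing here: once all nodes are equal they stay equal, and step 38 is the first all-equal step.

Derivation:
t=0: [91, 87, 269, 256]  (not all equal)
t=1: [225, 240, 210, 202]  (not all equal)
t=2: [285, 297, 322, 304]  (not all equal)
t=3: [56, 74, 56, 40]  (not all equal)
t=4: [187, 165, 150, 174]  (not all equal)
t=5: [441, 431, 427, 452]  (not all equal)
t=6: [337, 366, 363, 346]  (not all equal)
t=7: [110, 85, 82, 117]  (not all equal)
t=8: [272, 316, 314, 278]  (not all equal)
t=9: [51, 100, 102, 46]  (not all equal)
t=10: [261, 188, 190, 256]  (not all equal)
t=11: [332, 243, 242, 336]  (not all equal)
t=12: [177, 94, 95, 180]  (not all equal)
t=13: [324, 384, 385, 321]  (not all equal)
t=14: [142, 59, 60, 140]  (not all equal)
t=15: [247, 354, 354, 246]  (not all equal)
t=16: [134, 187, 187, 135]  (not all equal)
t=17: [399, 402, 402, 400]  (not all equal)
t=18: [243, 240, 240, 244]  (not all equal)
t=19: [237, 232, 232, 236]  (not all equal)
t=20: [259, 254, 254, 260]  (not all equal)
t=21: [193, 186, 186, 192]  (not all equal)
t=22: [396, 387, 387, 396]  (not all equal)
t=23: [208, 220, 220, 208]  (not all equal)
t=24: [310, 325, 325, 310]  (not all equal)
t=25: [19, 25, 25, 19]  (not all equal)
t=26: [69, 62, 62, 69]  (not all equal)
t=27: [191, 201, 201, 191]  (not all equal)
t=28: [365, 378, 378, 365]  (not all equal)
t=29: [163, 145, 145, 163]  (not all equal)
t=30: [445, 460, 460, 445]  (not all equal)
t=31: [407, 387, 387, 407]  (not all equal)
t=32: [217, 244, 244, 217]  (not all equal)
t=33: [250, 286, 286, 250]  (not all equal)
t=34: [132, 179, 179, 132]  (not all equal)
t=35: [415, 403, 403, 415]  (not all equal)
t=36: [259, 274, 274, 259]  (not all equal)
t=37: [150, 170, 170, 150]  (not all equal)
t=38: [450, 450, 450, 450]  (all equal)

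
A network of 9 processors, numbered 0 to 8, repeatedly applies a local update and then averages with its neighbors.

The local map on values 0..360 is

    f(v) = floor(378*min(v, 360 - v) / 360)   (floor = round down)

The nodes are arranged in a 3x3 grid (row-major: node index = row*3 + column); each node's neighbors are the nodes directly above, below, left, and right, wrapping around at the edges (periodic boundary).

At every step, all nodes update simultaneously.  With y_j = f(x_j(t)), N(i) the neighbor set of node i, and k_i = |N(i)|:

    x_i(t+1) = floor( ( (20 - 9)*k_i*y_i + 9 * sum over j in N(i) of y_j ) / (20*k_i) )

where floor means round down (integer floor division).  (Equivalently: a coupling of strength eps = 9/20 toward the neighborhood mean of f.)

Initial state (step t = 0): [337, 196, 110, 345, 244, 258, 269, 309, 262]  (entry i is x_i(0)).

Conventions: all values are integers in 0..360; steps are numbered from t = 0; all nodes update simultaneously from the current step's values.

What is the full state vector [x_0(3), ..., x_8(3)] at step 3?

Answer: [84, 110, 106, 78, 102, 99, 81, 100, 99]

Derivation:
t=0: [337, 196, 110, 345, 244, 258, 269, 309, 262]
t=1: [57, 129, 108, 47, 105, 98, 74, 84, 97]
t=2: [74, 115, 106, 66, 102, 98, 75, 95, 98]
t=3: [84, 110, 106, 78, 102, 99, 81, 100, 99]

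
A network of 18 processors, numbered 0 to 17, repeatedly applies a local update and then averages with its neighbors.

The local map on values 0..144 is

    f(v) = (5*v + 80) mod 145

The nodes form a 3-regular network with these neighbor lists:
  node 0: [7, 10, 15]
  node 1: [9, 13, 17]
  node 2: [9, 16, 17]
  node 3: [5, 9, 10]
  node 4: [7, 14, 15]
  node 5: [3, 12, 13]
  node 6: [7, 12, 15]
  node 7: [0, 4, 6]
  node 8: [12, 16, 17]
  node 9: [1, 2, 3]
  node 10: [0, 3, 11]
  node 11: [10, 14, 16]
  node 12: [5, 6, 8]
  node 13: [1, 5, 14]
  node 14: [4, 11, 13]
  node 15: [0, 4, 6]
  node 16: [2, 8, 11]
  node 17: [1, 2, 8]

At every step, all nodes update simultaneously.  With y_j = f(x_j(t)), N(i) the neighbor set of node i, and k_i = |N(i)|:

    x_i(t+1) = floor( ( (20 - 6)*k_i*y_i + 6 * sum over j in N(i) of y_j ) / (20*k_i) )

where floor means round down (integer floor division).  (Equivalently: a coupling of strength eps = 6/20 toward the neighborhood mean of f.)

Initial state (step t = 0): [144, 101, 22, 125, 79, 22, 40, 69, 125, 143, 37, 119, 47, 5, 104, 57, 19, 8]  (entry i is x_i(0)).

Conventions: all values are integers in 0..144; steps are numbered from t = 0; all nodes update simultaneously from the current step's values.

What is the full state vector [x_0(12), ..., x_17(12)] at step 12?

Simulating step by step:
t=0: [144, 101, 22, 125, 79, 22, 40, 69, 125, 143, 37, 119, 47, 5, 104, 57, 19, 8]
t=1: [85, 33, 53, 111, 51, 57, 118, 119, 105, 66, 113, 83, 48, 80, 38, 77, 47, 101]
t=2: [68, 87, 53, 64, 56, 65, 78, 87, 23, 105, 64, 63, 40, 61, 102, 41, 31, 21]
t=3: [124, 72, 54, 102, 72, 114, 60, 79, 61, 42, 111, 94, 114, 87, 34, 121, 84, 46]
t=4: [104, 13, 50, 19, 28, 65, 84, 49, 82, 7, 63, 103, 74, 74, 93, 95, 72, 30]
t=5: [40, 21, 48, 54, 79, 86, 62, 40, 49, 87, 80, 32, 34, 33, 87, 100, 14, 69]
t=6: [112, 59, 43, 62, 49, 79, 94, 122, 49, 69, 60, 79, 94, 89, 79, 27, 19, 105]
t=7: [69, 84, 22, 96, 46, 58, 110, 98, 41, 113, 83, 44, 99, 79, 44, 70, 29, 30]
t=8: [128, 64, 54, 108, 42, 86, 76, 115, 128, 69, 69, 22, 125, 43, 14, 118, 75, 84]
t=9: [128, 97, 64, 62, 17, 69, 46, 69, 119, 115, 117, 47, 111, 22, 8, 79, 38, 76]
t=10: [124, 105, 99, 99, 43, 114, 37, 112, 87, 86, 86, 50, 63, 70, 93, 46, 110, 51]
t=11: [99, 43, 115, 120, 22, 87, 102, 66, 76, 83, 82, 51, 100, 118, 95, 38, 61, 56]
t=12: [128, 25, 75, 89, 68, 75, 31, 103, 34, 60, 67, 58, 11, 83, 102, 107, 81, 59]

Answer: [128, 25, 75, 89, 68, 75, 31, 103, 34, 60, 67, 58, 11, 83, 102, 107, 81, 59]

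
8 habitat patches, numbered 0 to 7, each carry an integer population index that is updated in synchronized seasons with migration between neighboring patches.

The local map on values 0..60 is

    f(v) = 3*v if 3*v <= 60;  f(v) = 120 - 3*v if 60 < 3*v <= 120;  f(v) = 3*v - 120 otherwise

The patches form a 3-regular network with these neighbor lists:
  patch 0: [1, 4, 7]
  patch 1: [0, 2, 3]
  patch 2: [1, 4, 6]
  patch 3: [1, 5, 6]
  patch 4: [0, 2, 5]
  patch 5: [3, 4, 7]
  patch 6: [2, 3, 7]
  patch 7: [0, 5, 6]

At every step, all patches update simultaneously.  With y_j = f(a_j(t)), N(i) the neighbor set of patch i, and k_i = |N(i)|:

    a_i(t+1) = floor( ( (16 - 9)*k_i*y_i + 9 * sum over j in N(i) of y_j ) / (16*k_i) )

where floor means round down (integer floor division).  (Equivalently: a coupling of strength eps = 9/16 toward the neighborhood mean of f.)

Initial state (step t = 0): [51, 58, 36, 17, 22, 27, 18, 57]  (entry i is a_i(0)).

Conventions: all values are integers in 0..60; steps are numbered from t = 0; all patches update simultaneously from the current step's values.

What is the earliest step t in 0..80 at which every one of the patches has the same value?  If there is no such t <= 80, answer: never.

Answer: 29
Key observation: Synchronization is absorbing here: once all patches are equal they stay equal, and step 29 is the first all-equal step.

Derivation:
t=0: [51, 58, 36, 17, 22, 27, 18, 57]  (not all equal)
t=1: [44, 41, 35, 49, 39, 46, 45, 45]  (not all equal)
t=2: [9, 11, 10, 18, 9, 16, 17, 15]  (not all equal)
t=3: [31, 35, 33, 48, 31, 44, 46, 43]  (not all equal)
t=4: [21, 20, 20, 18, 23, 16, 18, 14]  (not all equal)
t=5: [53, 58, 57, 54, 53, 48, 52, 48]  (not all equal)
t=6: [39, 48, 46, 39, 38, 30, 37, 29]  (not all equal)
t=7: [13, 15, 15, 13, 12, 21, 14, 22]  (not all equal)
t=8: [42, 42, 42, 44, 42, 49, 44, 49]  (not all equal)
t=9: [9, 7, 7, 13, 9, 20, 13, 20]  (not all equal)
t=10: [32, 25, 25, 39, 32, 49, 39, 49]  (not all equal)
t=11: [28, 33, 33, 15, 28, 21, 15, 21]  (not all equal)
t=12: [37, 28, 28, 42, 37, 50, 42, 50]  (not all equal)
t=13: [18, 25, 25, 16, 18, 21, 16, 21]  (not all equal)
t=14: [52, 47, 47, 49, 52, 54, 49, 54]  (not all equal)
t=15: [34, 24, 24, 28, 34, 38, 28, 38]  (not all equal)
t=16: [21, 40, 40, 32, 21, 13, 32, 13]  (not all equal)
t=17: [42, 15, 15, 22, 42, 39, 22, 39]  (not all equal)
t=18: [12, 39, 39, 42, 12, 13, 42, 13]  (not all equal)
t=19: [30, 9, 9, 11, 30, 32, 11, 32]  (not all equal)
t=20: [28, 28, 28, 30, 28, 26, 30, 26]  (not all equal)
t=21: [37, 34, 34, 33, 37, 38, 33, 38]  (not all equal)
t=22: [10, 16, 16, 17, 10, 9, 17, 9]  (not all equal)
t=23: [32, 45, 45, 45, 32, 32, 45, 32]  (not all equal)
t=24: [22, 16, 16, 16, 22, 22, 16, 22]  (not all equal)
t=25: [52, 49, 49, 49, 52, 52, 49, 52]  (not all equal)
t=26: [34, 28, 28, 28, 34, 34, 28, 34]  (not all equal)
t=27: [21, 32, 32, 32, 21, 21, 32, 21]  (not all equal)
t=28: [50, 30, 30, 30, 50, 50, 30, 50]  (not all equal)
t=29: [30, 30, 30, 30, 30, 30, 30, 30]  (all equal)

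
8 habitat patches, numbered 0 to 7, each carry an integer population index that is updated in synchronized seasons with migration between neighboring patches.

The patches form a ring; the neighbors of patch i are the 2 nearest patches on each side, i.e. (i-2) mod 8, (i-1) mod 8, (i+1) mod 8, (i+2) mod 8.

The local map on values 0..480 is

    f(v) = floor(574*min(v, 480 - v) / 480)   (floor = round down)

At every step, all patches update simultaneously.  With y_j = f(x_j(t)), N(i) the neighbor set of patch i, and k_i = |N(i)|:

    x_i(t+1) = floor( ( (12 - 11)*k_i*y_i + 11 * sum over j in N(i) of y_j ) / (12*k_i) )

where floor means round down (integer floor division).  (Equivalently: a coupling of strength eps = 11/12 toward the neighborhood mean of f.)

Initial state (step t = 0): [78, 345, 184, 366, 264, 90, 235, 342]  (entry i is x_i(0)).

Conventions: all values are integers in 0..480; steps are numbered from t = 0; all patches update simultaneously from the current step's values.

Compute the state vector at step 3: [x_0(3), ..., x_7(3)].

Answer: [253, 248, 248, 252, 256, 256, 249, 249]

Derivation:
t=0: [78, 345, 184, 366, 264, 90, 235, 342]
t=1: [197, 154, 166, 182, 192, 201, 166, 160]
t=2: [196, 208, 214, 213, 214, 211, 221, 212]
t=3: [253, 248, 248, 252, 256, 256, 249, 249]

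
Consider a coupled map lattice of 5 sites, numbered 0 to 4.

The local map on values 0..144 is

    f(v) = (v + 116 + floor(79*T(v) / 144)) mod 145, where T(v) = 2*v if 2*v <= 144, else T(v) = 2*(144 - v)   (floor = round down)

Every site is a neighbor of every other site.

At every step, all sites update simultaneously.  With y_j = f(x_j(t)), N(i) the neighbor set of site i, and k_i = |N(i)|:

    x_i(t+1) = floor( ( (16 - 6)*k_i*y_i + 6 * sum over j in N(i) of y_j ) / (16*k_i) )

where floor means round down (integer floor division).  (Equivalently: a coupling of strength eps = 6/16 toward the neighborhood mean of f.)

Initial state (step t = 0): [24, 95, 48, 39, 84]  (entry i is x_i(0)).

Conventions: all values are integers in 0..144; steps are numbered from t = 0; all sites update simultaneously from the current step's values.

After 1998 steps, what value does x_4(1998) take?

Simulating step by step:
t=0: [24, 95, 48, 39, 84]
t=1: [47, 99, 73, 63, 99]
t=2: [86, 113, 114, 104, 113]
t=3: [119, 118, 117, 118, 118]
t=4: [117, 117, 117, 117, 117]
t=5: [117, 117, 117, 117, 117]

Answer: x_4(1998) = 117
Key observation: The state at step 4, [117, 117, 117, 117, 117], reappears at step 5: the system is in a cycle of period 1 from step 4 on.  Therefore the state at step 1998 equals the state at step 4 + ((1998 - 4) mod 1) = 4, which is [117, 117, 117, 117, 117].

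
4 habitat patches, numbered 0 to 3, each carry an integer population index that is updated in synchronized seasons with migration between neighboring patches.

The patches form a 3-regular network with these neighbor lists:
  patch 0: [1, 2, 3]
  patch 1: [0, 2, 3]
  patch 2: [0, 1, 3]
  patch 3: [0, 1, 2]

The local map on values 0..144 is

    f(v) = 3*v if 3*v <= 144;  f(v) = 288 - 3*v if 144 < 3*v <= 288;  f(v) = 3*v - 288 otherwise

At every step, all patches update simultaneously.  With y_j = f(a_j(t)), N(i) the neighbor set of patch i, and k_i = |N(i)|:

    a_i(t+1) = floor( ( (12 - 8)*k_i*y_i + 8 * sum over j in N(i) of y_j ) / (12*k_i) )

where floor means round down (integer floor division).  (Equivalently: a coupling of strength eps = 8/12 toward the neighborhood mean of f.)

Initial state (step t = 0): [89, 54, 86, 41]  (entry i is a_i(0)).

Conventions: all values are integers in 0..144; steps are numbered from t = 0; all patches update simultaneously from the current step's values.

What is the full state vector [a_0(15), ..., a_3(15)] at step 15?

Answer: [108, 108, 108, 108]

Derivation:
t=0: [89, 54, 86, 41]
t=1: [69, 80, 70, 80]
t=2: [65, 62, 65, 62]
t=3: [97, 98, 97, 98]
t=4: [4, 4, 4, 4]
t=5: [12, 12, 12, 12]
t=6: [36, 36, 36, 36]
t=7: [108, 108, 108, 108]
t=8: [36, 36, 36, 36]
t=9: [108, 108, 108, 108]
t=10: [36, 36, 36, 36]
t=11: [108, 108, 108, 108]
t=12: [36, 36, 36, 36]
t=13: [108, 108, 108, 108]
t=14: [36, 36, 36, 36]
t=15: [108, 108, 108, 108]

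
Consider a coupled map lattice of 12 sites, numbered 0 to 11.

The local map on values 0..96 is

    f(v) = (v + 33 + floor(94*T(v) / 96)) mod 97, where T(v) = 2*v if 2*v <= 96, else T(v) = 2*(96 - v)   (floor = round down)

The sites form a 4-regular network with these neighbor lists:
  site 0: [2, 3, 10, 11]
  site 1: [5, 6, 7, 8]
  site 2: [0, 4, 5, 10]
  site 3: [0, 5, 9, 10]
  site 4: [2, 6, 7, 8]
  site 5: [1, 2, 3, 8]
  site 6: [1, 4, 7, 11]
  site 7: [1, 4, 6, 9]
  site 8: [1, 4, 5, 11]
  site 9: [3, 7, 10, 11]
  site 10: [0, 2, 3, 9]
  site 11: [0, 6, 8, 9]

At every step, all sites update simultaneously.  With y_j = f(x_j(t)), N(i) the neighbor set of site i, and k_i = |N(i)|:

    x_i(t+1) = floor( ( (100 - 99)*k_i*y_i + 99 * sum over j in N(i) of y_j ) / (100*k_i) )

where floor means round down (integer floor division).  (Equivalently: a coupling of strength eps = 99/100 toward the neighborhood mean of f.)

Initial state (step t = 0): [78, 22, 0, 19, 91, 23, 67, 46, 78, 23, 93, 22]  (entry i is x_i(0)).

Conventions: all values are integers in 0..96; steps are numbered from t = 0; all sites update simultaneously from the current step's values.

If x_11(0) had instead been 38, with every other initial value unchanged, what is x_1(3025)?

Simulating step by step:
t=0: [78, 22, 0, 19, 91, 23, 67, 46, 78, 23, 93, 38]
t=1: [50, 45, 30, 23, 53, 42, 39, 25, 22, 60, 43, 40]
t=2: [36, 30, 67, 65, 21, 24, 51, 64, 63, 32, 42, 48]
t=3: [64, 51, 51, 35, 65, 51, 64, 56, 51, 64, 48, 52]
t=4: [66, 70, 69, 68, 70, 66, 69, 65, 71, 65, 59, 65]
t=5: [60, 58, 60, 61, 57, 56, 58, 57, 58, 61, 59, 58]
t=6: [66, 68, 67, 66, 67, 66, 68, 67, 68, 67, 65, 66]
t=7: [60, 58, 59, 60, 58, 58, 58, 58, 59, 59, 59, 58]
t=8: [66, 67, 67, 66, 67, 67, 68, 67, 67, 67, 66, 67]
t=9: [59, 58, 59, 59, 58, 59, 58, 58, 59, 59, 59, 59]
t=10: [67, 67, 67, 67, 67, 67, 67, 67, 67, 67, 67, 67]
t=11: [59, 59, 59, 59, 59, 59, 59, 59, 59, 59, 59, 59]
t=12: [67, 67, 67, 67, 67, 67, 67, 67, 67, 67, 67, 67]

Answer: x_1(3025) = 59
Key observation: The state at step 10, [67, 67, 67, 67, 67, 67, 67, 67, 67, 67, 67, 67], reappears at step 12: the system is in a cycle of period 2 from step 10 on.  Therefore the state at step 3025 equals the state at step 10 + ((3025 - 10) mod 2) = 11, which is [59, 59, 59, 59, 59, 59, 59, 59, 59, 59, 59, 59].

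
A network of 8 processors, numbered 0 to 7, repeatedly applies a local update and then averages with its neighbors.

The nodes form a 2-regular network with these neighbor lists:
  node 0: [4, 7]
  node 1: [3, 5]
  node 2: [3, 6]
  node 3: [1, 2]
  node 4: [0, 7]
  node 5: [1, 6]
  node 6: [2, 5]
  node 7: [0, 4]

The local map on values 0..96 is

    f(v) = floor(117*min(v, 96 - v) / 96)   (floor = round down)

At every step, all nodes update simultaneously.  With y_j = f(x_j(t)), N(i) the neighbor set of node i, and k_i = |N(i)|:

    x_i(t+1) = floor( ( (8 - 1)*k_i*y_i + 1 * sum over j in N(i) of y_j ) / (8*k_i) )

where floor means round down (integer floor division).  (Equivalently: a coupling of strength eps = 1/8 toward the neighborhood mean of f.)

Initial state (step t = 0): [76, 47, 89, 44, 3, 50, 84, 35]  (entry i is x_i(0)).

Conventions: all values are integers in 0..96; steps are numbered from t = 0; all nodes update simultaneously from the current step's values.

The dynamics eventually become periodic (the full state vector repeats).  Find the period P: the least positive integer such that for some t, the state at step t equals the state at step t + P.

Answer: 4
Key observation: The state at step 17, [47, 56, 48, 52, 47, 56, 52, 47], reappears at step 21 — and no state repeats earlier — so the cycle the system enters has period 4.

Derivation:
t=0: [76, 47, 89, 44, 3, 50, 84, 35]
t=1: [23, 56, 11, 50, 6, 53, 16, 38]
t=2: [27, 48, 16, 52, 10, 49, 20, 42]
t=3: [31, 57, 21, 51, 15, 55, 25, 47]
t=4: [37, 47, 27, 51, 21, 47, 30, 53]
t=5: [44, 56, 33, 52, 27, 55, 37, 49]
t=6: [51, 48, 41, 51, 34, 48, 44, 55]
t=7: [52, 57, 49, 53, 42, 57, 53, 48]
t=8: [53, 47, 56, 52, 51, 47, 52, 57]
t=9: [51, 56, 48, 52, 53, 56, 52, 47]
t=10: [54, 48, 57, 53, 52, 48, 53, 56]
t=11: [50, 57, 47, 52, 52, 57, 52, 48]
t=12: [55, 47, 56, 52, 53, 47, 52, 57]
t=13: [49, 56, 48, 52, 51, 56, 52, 47]
t=14: [56, 48, 57, 53, 54, 48, 53, 56]
t=15: [48, 57, 47, 52, 50, 57, 52, 48]
t=16: [57, 47, 56, 52, 56, 47, 52, 57]
t=17: [47, 56, 48, 52, 47, 56, 52, 47]
t=18: [57, 48, 57, 53, 57, 48, 53, 57]
t=19: [47, 57, 47, 52, 47, 57, 52, 47]
t=20: [57, 47, 56, 52, 57, 47, 52, 57]
t=21: [47, 56, 48, 52, 47, 56, 52, 47]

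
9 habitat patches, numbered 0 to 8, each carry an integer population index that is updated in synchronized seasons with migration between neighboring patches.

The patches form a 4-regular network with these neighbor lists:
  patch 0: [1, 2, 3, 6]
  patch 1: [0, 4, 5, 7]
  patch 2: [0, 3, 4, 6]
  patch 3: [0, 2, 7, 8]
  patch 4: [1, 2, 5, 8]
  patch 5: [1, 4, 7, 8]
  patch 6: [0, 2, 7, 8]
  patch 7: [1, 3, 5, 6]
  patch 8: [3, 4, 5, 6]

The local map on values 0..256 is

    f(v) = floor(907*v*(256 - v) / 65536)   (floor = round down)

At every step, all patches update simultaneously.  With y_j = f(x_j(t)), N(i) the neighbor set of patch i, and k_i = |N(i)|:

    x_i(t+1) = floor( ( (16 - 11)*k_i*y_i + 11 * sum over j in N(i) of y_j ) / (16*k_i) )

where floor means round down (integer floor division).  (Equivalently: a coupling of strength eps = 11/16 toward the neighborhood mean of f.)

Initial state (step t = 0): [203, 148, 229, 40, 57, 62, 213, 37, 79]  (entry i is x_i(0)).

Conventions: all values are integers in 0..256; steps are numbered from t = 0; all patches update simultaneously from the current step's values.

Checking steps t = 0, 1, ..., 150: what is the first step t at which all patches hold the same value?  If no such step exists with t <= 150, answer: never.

Answer: 8
Key observation: Synchronization is absorbing here: once all patches are equal they stay equal, and step 8 is the first all-equal step.

Derivation:
t=0: [203, 148, 229, 40, 57, 62, 213, 37, 79]  (not all equal)
t=1: [140, 169, 120, 129, 163, 169, 131, 143, 157]  (not all equal)
t=2: [221, 211, 222, 223, 210, 209, 223, 217, 215]  (not all equal)
t=3: [108, 125, 108, 108, 125, 128, 108, 117, 118]  (not all equal)
t=4: [221, 224, 221, 222, 224, 225, 222, 223, 223]  (not all equal)
t=5: [104, 100, 104, 104, 100, 98, 104, 100, 100]  (not all equal)
t=6: [217, 215, 217, 216, 215, 214, 216, 215, 215]  (not all equal)
t=7: [118, 120, 118, 119, 120, 121, 119, 120, 120]  (not all equal)
t=8: [225, 225, 225, 225, 225, 225, 225, 225, 225]  (all equal)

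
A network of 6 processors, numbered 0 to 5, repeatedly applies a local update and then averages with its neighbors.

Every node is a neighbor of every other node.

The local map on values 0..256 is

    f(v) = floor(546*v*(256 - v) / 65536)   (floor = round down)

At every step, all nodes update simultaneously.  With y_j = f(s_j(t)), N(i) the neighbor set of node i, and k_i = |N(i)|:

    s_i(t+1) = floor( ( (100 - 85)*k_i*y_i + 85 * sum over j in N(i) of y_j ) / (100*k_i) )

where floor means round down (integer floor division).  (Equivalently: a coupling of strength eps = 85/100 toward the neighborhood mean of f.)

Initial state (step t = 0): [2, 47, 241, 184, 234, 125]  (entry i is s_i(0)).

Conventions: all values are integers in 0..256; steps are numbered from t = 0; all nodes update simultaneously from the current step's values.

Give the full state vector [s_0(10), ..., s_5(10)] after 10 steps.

Simulating step by step:
t=0: [2, 47, 241, 184, 234, 125]
t=1: [68, 66, 67, 66, 67, 65]
t=2: [104, 104, 104, 104, 104, 104]
t=3: [131, 131, 131, 131, 131, 131]
t=4: [136, 136, 136, 136, 136, 136]
t=5: [135, 135, 135, 135, 135, 135]
t=6: [136, 136, 136, 136, 136, 136]
t=7: [135, 135, 135, 135, 135, 135]
t=8: [136, 136, 136, 136, 136, 136]
t=9: [135, 135, 135, 135, 135, 135]
t=10: [136, 136, 136, 136, 136, 136]

Answer: [136, 136, 136, 136, 136, 136]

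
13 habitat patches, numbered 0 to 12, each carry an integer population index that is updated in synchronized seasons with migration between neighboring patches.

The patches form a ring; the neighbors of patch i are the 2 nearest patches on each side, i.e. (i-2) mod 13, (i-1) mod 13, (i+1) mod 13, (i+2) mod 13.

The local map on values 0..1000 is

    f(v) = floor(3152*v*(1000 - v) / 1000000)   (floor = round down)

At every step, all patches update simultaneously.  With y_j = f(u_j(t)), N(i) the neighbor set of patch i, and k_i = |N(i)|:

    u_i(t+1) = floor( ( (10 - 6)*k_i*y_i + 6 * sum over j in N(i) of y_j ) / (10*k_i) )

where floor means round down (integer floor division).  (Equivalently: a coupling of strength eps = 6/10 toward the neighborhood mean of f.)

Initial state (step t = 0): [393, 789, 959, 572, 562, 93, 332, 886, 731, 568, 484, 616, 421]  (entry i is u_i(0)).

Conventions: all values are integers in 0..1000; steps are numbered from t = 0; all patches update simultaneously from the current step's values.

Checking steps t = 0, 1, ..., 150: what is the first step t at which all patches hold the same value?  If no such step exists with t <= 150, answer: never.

Answer: 20
Key observation: Synchronization is absorbing here: once all patches are equal they stay equal, and step 20 is the first all-equal step.

Derivation:
t=0: [393, 789, 959, 572, 562, 93, 332, 886, 731, 568, 484, 616, 421]  (not all equal)
t=1: [624, 571, 472, 561, 588, 490, 576, 480, 634, 679, 750, 759, 728]  (not all equal)
t=2: [709, 747, 771, 776, 772, 778, 767, 760, 717, 677, 629, 626, 651]  (not all equal)
t=3: [650, 608, 574, 556, 553, 553, 571, 594, 639, 678, 711, 713, 693]  (not all equal)
t=4: [712, 740, 761, 773, 776, 774, 765, 748, 720, 691, 668, 665, 681]  (not all equal)
t=5: [643, 610, 582, 562, 555, 559, 575, 601, 633, 663, 683, 686, 671]  (not all equal)
t=6: [722, 743, 760, 770, 774, 772, 764, 749, 729, 708, 694, 691, 702]  (not all equal)
t=7: [628, 603, 580, 565, 558, 561, 575, 596, 620, 643, 658, 660, 649]  (not all equal)
t=8: [736, 750, 762, 770, 773, 772, 765, 754, 740, 726, 717, 715, 723]  (not all equal)
t=9: [610, 592, 575, 563, 558, 560, 570, 586, 604, 621, 631, 633, 625]  (not all equal)
t=10: [749, 759, 767, 772, 774, 773, 769, 761, 752, 743, 737, 736, 741]  (not all equal)
t=11: [590, 577, 566, 558, 554, 556, 563, 574, 586, 597, 604, 605, 600]  (not all equal)
t=12: [762, 767, 772, 775, 776, 776, 773, 769, 764, 759, 755, 755, 757]  (not all equal)
t=13: [570, 563, 556, 551, 549, 550, 554, 560, 567, 574, 579, 579, 576]  (not all equal)
t=14: [772, 774, 777, 778, 779, 778, 777, 775, 773, 770, 769, 769, 770]  (not all equal)
t=15: [553, 550, 547, 545, 543, 544, 546, 549, 553, 556, 557, 557, 556]  (not all equal)
t=16: [779, 779, 780, 781, 781, 781, 780, 779, 779, 778, 777, 777, 778]  (not all equal)
t=17: [542, 541, 540, 539, 539, 539, 540, 541, 542, 544, 544, 544, 544]  (not all equal)
t=18: [781, 782, 782, 782, 782, 782, 782, 782, 781, 781, 781, 781, 781]  (not all equal)
t=19: [538, 537, 537, 537, 537, 537, 537, 537, 538, 538, 539, 539, 538]  (not all equal)
t=20: [783, 783, 783, 783, 783, 783, 783, 783, 783, 783, 783, 783, 783]  (all equal)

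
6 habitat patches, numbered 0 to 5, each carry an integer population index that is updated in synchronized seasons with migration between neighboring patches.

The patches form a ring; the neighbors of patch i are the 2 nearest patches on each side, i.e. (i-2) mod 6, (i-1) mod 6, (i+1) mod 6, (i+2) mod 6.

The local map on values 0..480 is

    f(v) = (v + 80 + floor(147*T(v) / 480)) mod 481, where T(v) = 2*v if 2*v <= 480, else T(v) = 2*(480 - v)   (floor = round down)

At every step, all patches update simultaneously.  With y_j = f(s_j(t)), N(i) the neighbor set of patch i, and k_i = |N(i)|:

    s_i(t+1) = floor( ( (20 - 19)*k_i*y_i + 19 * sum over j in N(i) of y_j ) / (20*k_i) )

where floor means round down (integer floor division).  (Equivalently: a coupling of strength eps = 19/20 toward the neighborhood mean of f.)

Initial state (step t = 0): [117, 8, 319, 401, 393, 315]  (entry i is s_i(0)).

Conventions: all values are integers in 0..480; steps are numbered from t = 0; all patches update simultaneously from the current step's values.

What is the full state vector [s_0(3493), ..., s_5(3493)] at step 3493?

Simulating step by step:
t=0: [117, 8, 319, 401, 393, 315]
t=1: [53, 87, 108, 42, 84, 108]
t=2: [232, 205, 190, 231, 205, 190]
t=3: [400, 419, 429, 400, 419, 429]
t=4: [56, 53, 51, 56, 53, 51]
t=5: [163, 165, 167, 163, 165, 167]
t=6: [347, 345, 344, 347, 345, 344]
t=7: [26, 26, 26, 26, 26, 26]
t=8: [121, 121, 121, 121, 121, 121]
t=9: [275, 275, 275, 275, 275, 275]
t=10: [480, 480, 480, 480, 480, 480]
t=11: [79, 79, 79, 79, 79, 79]
t=12: [207, 207, 207, 207, 207, 207]
t=13: [413, 413, 413, 413, 413, 413]
t=14: [53, 53, 53, 53, 53, 53]
t=15: [165, 165, 165, 165, 165, 165]
t=16: [346, 346, 346, 346, 346, 346]
t=17: [27, 27, 27, 27, 27, 27]
t=18: [123, 123, 123, 123, 123, 123]
t=19: [278, 278, 278, 278, 278, 278]
t=20: [0, 0, 0, 0, 0, 0]
t=21: [80, 80, 80, 80, 80, 80]
t=22: [209, 209, 209, 209, 209, 209]
t=23: [417, 417, 417, 417, 417, 417]
t=24: [54, 54, 54, 54, 54, 54]
t=25: [167, 167, 167, 167, 167, 167]
t=26: [349, 349, 349, 349, 349, 349]
t=27: [28, 28, 28, 28, 28, 28]
t=28: [125, 125, 125, 125, 125, 125]
t=29: [281, 281, 281, 281, 281, 281]
t=30: [1, 1, 1, 1, 1, 1]
t=31: [81, 81, 81, 81, 81, 81]
t=32: [210, 210, 210, 210, 210, 210]
t=33: [418, 418, 418, 418, 418, 418]
t=34: [54, 54, 54, 54, 54, 54]

Answer: [418, 418, 418, 418, 418, 418]
Key observation: The state at step 24, [54, 54, 54, 54, 54, 54], reappears at step 34: the system is in a cycle of period 10 from step 24 on.  Therefore the state at step 3493 equals the state at step 24 + ((3493 - 24) mod 10) = 33, which is [418, 418, 418, 418, 418, 418].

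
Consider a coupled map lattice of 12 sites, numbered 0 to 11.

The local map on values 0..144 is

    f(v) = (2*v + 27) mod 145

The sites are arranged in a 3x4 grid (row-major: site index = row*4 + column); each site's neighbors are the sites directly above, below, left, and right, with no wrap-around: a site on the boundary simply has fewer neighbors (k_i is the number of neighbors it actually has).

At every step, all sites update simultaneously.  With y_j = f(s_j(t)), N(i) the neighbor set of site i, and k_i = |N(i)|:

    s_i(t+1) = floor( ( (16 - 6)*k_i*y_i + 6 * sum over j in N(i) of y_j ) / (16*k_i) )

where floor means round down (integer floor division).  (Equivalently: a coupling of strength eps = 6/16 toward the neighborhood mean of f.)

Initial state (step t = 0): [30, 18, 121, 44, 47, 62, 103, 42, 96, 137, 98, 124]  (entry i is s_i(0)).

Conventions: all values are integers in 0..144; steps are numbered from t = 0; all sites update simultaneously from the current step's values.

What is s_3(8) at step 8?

Answer: s_3(8) = 125

Derivation:
t=0: [30, 18, 121, 44, 47, 62, 103, 42, 96, 137, 98, 124]
t=1: [88, 66, 110, 115, 96, 30, 84, 111, 71, 26, 77, 116]
t=2: [52, 39, 85, 108, 67, 74, 62, 99, 43, 67, 52, 97]
t=3: [104, 92, 58, 86, 44, 32, 31, 72, 76, 44, 94, 87]
t=4: [90, 81, 115, 65, 98, 92, 86, 41, 64, 96, 76, 53]
t=5: [61, 57, 83, 48, 66, 64, 63, 93, 34, 60, 53, 109]
t=6: [31, 95, 64, 98, 22, 21, 29, 71, 62, 31, 96, 100]
t=7: [82, 66, 35, 55, 64, 72, 69, 45, 33, 74, 78, 69]
t=8: [33, 29, 82, 125, 26, 23, 38, 95, 65, 38, 32, 41]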